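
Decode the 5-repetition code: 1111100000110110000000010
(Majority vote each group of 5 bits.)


Groups: 11111, 00000, 11011, 00000, 00010
Majority votes: 10100

10100


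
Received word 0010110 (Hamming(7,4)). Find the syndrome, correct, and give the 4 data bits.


Syndrome = 0: no error detected

Data: 1110 (no errors)


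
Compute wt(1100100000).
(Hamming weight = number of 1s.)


Counting 1s in 1100100000

3


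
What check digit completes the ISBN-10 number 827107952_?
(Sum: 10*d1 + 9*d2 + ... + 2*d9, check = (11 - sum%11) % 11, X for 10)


Weighted sum: 251
251 mod 11 = 9

Check digit: 2


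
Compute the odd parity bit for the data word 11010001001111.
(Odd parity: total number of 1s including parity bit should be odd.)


Number of 1s in data: 8
Parity bit: 1

1


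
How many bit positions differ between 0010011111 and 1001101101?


XOR: 1011110010
Count of 1s: 6

6


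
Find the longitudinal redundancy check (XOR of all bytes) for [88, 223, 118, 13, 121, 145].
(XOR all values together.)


XOR chain: 88 ^ 223 ^ 118 ^ 13 ^ 121 ^ 145 = 20

20


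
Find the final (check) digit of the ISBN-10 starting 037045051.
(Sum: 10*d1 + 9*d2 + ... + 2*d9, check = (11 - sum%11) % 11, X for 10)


Weighted sum: 149
149 mod 11 = 6

Check digit: 5


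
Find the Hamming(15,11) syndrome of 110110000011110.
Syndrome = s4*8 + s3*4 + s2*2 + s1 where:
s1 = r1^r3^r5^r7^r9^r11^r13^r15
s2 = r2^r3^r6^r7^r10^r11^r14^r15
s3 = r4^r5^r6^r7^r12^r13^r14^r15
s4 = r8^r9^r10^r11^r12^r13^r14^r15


s1=0, s2=1, s3=1, s4=0

Syndrome = 6 (error at position 6)


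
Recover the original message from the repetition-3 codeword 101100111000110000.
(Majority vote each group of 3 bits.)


Groups: 101, 100, 111, 000, 110, 000
Majority votes: 101010

101010


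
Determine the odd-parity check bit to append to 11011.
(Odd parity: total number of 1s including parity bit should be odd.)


Number of 1s in data: 4
Parity bit: 1

1


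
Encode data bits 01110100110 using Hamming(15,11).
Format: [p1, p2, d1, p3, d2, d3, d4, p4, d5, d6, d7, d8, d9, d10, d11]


Parity bits: p1=1, p2=0, p3=1, p4=1

100111110100110


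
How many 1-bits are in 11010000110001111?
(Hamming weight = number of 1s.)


Counting 1s in 11010000110001111

9


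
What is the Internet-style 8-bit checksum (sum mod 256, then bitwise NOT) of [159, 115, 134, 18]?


Sum = 426 mod 256 = 170
Complement = 85

85


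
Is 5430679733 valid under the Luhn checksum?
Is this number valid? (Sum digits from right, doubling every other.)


Luhn sum = 46
46 mod 10 = 6

Invalid (Luhn sum mod 10 = 6)


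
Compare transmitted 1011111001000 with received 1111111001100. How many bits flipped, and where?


XOR: 0100000000100

2 error(s) at position(s): 1, 10


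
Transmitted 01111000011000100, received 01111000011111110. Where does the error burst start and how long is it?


XOR: 00000000000111010

Burst at position 11, length 5


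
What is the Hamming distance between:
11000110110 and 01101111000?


XOR: 10101001110
Count of 1s: 6

6


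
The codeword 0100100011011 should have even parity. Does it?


Number of 1s: 6

Yes, parity is correct (6 ones)


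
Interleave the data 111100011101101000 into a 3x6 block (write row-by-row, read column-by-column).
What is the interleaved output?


Matrix:
  111100
  011101
  101000
Read columns: 101110111110000010

101110111110000010


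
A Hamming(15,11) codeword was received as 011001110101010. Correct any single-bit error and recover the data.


Syndrome = 0: no error detected

Data: 10110101010 (no errors)


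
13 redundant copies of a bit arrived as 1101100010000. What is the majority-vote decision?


Ones: 5 out of 13
Threshold: 7

0 (5/13 voted 1)


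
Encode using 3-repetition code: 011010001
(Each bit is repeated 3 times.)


Each bit -> 3 copies

000111111000111000000000111


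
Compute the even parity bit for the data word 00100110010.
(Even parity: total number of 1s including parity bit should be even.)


Number of 1s in data: 4
Parity bit: 0

0


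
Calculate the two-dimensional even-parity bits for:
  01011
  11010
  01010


Row parities: 110
Column parities: 11011

Row P: 110, Col P: 11011, Corner: 0


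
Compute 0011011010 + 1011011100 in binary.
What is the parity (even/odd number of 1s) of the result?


0011011010 = 218
1011011100 = 732
Sum = 950 = 1110110110
1s count = 7

odd parity (7 ones in 1110110110)


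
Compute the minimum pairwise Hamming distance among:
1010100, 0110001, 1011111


Comparing all pairs, minimum distance: 3
Can detect 2 errors, correct 1 errors

3


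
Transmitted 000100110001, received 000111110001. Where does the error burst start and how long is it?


XOR: 000011000000

Burst at position 4, length 2


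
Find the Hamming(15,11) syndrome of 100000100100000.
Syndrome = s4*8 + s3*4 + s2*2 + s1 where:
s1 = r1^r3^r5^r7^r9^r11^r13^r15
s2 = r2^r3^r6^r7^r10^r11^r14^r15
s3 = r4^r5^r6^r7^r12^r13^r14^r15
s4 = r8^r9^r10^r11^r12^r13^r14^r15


s1=0, s2=0, s3=1, s4=1

Syndrome = 12 (error at position 12)


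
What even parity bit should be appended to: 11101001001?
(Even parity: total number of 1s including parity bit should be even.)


Number of 1s in data: 6
Parity bit: 0

0


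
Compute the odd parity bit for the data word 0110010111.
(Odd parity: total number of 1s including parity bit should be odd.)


Number of 1s in data: 6
Parity bit: 1

1


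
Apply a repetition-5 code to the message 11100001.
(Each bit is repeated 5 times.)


Each bit -> 5 copies

1111111111111110000000000000000000011111


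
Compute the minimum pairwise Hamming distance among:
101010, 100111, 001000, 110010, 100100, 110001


Comparing all pairs, minimum distance: 2
Can detect 1 errors, correct 0 errors

2


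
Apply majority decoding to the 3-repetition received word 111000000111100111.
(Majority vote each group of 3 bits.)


Groups: 111, 000, 000, 111, 100, 111
Majority votes: 100101

100101


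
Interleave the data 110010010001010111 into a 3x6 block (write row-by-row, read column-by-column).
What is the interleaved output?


Matrix:
  110010
  010001
  010111
Read columns: 100111000001101011

100111000001101011


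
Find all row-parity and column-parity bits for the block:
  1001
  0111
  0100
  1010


Row parities: 0110
Column parities: 0000

Row P: 0110, Col P: 0000, Corner: 0


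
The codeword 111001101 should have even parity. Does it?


Number of 1s: 6

Yes, parity is correct (6 ones)


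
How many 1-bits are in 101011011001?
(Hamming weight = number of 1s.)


Counting 1s in 101011011001

7


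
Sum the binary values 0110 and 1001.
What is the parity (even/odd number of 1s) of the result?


0110 = 6
1001 = 9
Sum = 15 = 1111
1s count = 4

even parity (4 ones in 1111)


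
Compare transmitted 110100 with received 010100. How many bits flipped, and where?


XOR: 100000

1 error(s) at position(s): 0


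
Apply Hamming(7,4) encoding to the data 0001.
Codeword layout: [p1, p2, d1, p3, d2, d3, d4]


Parity bits: p1=1, p2=1, p3=1

1101001


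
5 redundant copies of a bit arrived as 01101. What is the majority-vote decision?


Ones: 3 out of 5
Threshold: 3

1 (3/5 voted 1)


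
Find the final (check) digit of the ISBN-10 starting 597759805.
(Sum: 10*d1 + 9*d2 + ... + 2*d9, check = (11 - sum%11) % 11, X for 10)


Weighted sum: 353
353 mod 11 = 1

Check digit: X


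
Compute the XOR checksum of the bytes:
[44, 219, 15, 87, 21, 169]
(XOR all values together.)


XOR chain: 44 ^ 219 ^ 15 ^ 87 ^ 21 ^ 169 = 19

19


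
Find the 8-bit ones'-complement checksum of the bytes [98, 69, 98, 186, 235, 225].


Sum = 911 mod 256 = 143
Complement = 112

112


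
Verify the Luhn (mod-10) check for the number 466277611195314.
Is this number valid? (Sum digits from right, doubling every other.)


Luhn sum = 59
59 mod 10 = 9

Invalid (Luhn sum mod 10 = 9)


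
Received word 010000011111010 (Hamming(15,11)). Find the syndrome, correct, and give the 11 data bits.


Syndrome = 0: no error detected

Data: 00001111010 (no errors)


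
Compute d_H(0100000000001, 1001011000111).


XOR: 1101011000110
Count of 1s: 7

7


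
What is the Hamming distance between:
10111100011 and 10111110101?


XOR: 00000010110
Count of 1s: 3

3


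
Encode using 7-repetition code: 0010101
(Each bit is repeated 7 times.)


Each bit -> 7 copies

0000000000000011111110000000111111100000001111111


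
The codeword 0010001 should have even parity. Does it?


Number of 1s: 2

Yes, parity is correct (2 ones)


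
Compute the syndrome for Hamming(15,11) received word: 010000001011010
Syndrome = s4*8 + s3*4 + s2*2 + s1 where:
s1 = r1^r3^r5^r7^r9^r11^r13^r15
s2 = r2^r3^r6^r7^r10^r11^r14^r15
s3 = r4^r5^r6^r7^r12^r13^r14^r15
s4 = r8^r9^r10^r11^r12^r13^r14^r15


s1=0, s2=1, s3=0, s4=0

Syndrome = 2 (error at position 2)


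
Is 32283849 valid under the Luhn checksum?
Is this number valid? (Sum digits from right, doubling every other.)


Luhn sum = 51
51 mod 10 = 1

Invalid (Luhn sum mod 10 = 1)


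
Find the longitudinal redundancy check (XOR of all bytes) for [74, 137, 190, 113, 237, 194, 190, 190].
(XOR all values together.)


XOR chain: 74 ^ 137 ^ 190 ^ 113 ^ 237 ^ 194 ^ 190 ^ 190 = 35

35


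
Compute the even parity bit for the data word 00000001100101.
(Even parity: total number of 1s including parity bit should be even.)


Number of 1s in data: 4
Parity bit: 0

0


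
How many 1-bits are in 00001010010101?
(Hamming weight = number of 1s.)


Counting 1s in 00001010010101

5


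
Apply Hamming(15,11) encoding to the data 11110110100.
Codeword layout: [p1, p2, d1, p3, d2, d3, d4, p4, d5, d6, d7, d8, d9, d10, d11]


Parity bits: p1=1, p2=1, p3=0, p4=1

111011110110100


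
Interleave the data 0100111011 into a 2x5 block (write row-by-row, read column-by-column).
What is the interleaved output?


Matrix:
  01001
  11011
Read columns: 0111000111

0111000111


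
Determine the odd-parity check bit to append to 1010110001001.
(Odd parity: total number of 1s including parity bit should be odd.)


Number of 1s in data: 6
Parity bit: 1

1


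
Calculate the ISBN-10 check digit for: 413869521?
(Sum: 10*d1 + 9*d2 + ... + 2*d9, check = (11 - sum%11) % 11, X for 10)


Weighted sum: 238
238 mod 11 = 7

Check digit: 4


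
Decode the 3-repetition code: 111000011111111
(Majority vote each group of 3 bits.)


Groups: 111, 000, 011, 111, 111
Majority votes: 10111

10111


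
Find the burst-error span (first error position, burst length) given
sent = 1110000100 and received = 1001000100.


XOR: 0111000000

Burst at position 1, length 3


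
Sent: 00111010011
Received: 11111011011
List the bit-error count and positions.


XOR: 11000001000

3 error(s) at position(s): 0, 1, 7


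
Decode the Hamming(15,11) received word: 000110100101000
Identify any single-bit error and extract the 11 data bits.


Syndrome = 0: no error detected

Data: 01010101000 (no errors)


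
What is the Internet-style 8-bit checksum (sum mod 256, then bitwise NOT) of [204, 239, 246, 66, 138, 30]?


Sum = 923 mod 256 = 155
Complement = 100

100


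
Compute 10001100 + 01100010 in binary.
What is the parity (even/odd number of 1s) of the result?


10001100 = 140
01100010 = 98
Sum = 238 = 11101110
1s count = 6

even parity (6 ones in 11101110)


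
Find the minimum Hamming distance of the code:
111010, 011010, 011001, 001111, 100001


Comparing all pairs, minimum distance: 1
Can detect 0 errors, correct 0 errors

1


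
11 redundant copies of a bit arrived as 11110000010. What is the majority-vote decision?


Ones: 5 out of 11
Threshold: 6

0 (5/11 voted 1)


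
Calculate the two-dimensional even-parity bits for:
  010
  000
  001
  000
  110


Row parities: 10100
Column parities: 101

Row P: 10100, Col P: 101, Corner: 0


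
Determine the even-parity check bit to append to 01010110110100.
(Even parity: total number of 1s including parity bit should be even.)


Number of 1s in data: 7
Parity bit: 1

1


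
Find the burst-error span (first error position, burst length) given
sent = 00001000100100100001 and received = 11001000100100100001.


XOR: 11000000000000000000

Burst at position 0, length 2


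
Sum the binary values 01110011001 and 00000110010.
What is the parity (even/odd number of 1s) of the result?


01110011001 = 921
00000110010 = 50
Sum = 971 = 1111001011
1s count = 7

odd parity (7 ones in 1111001011)


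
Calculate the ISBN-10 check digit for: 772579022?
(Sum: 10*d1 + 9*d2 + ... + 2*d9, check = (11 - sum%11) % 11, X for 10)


Weighted sum: 281
281 mod 11 = 6

Check digit: 5


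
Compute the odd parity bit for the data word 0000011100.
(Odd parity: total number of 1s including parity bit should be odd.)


Number of 1s in data: 3
Parity bit: 0

0


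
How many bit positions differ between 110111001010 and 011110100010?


XOR: 101001101000
Count of 1s: 5

5


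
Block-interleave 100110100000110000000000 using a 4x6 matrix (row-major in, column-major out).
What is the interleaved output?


Matrix:
  100110
  100000
  110000
  000000
Read columns: 111000100000100010000000

111000100000100010000000


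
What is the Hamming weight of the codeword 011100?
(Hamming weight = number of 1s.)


Counting 1s in 011100

3


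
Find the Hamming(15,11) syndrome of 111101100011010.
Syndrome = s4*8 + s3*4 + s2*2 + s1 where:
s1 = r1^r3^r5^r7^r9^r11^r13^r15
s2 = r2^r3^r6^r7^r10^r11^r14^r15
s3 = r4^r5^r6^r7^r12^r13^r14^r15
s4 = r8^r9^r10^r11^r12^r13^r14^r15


s1=0, s2=0, s3=1, s4=1

Syndrome = 12 (error at position 12)


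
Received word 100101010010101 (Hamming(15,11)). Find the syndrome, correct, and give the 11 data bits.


Syndrome = 2: error at position 2

Data: 00100010101 (corrected bit 2)


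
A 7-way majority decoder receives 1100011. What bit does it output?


Ones: 4 out of 7
Threshold: 4

1 (4/7 voted 1)


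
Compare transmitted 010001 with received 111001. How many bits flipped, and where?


XOR: 101000

2 error(s) at position(s): 0, 2


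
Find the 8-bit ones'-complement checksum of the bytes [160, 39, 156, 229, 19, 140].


Sum = 743 mod 256 = 231
Complement = 24

24


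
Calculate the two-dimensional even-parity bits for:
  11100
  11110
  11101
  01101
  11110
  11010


Row parities: 100101
Column parities: 10110

Row P: 100101, Col P: 10110, Corner: 1


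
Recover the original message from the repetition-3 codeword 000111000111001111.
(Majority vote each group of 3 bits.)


Groups: 000, 111, 000, 111, 001, 111
Majority votes: 010101

010101


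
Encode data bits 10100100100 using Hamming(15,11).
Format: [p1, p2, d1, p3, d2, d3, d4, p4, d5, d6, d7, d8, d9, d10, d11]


Parity bits: p1=0, p2=1, p3=0, p4=0

011001000100100


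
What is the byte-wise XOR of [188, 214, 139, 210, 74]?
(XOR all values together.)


XOR chain: 188 ^ 214 ^ 139 ^ 210 ^ 74 = 121

121


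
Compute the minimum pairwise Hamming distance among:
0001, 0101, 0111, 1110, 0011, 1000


Comparing all pairs, minimum distance: 1
Can detect 0 errors, correct 0 errors

1


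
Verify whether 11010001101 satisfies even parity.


Number of 1s: 6

Yes, parity is correct (6 ones)


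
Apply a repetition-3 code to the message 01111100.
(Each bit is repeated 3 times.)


Each bit -> 3 copies

000111111111111111000000


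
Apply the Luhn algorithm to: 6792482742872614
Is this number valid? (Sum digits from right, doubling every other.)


Luhn sum = 88
88 mod 10 = 8

Invalid (Luhn sum mod 10 = 8)


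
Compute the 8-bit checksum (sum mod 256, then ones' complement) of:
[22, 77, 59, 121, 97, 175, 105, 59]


Sum = 715 mod 256 = 203
Complement = 52

52


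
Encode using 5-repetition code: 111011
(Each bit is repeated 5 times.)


Each bit -> 5 copies

111111111111111000001111111111


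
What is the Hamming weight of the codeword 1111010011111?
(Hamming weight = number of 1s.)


Counting 1s in 1111010011111

10


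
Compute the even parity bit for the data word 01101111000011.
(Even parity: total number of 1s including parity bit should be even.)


Number of 1s in data: 8
Parity bit: 0

0


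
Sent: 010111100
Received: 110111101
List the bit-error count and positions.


XOR: 100000001

2 error(s) at position(s): 0, 8


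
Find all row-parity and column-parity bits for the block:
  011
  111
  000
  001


Row parities: 0101
Column parities: 101

Row P: 0101, Col P: 101, Corner: 0


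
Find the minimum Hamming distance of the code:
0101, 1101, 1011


Comparing all pairs, minimum distance: 1
Can detect 0 errors, correct 0 errors

1


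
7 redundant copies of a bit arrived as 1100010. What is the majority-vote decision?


Ones: 3 out of 7
Threshold: 4

0 (3/7 voted 1)


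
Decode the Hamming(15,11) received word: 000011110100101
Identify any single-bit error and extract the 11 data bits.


Syndrome = 4: error at position 4

Data: 01110100101 (corrected bit 4)


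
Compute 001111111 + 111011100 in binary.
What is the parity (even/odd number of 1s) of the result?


001111111 = 127
111011100 = 476
Sum = 603 = 1001011011
1s count = 6

even parity (6 ones in 1001011011)


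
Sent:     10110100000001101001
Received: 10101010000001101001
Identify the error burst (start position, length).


XOR: 00011110000000000000

Burst at position 3, length 4


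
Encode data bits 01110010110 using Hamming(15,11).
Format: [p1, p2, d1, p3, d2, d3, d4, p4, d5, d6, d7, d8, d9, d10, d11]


Parity bits: p1=0, p2=0, p3=1, p4=1

000111110010110


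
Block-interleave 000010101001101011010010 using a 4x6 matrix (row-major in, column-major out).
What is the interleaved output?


Matrix:
  000010
  101001
  101011
  010010
Read columns: 011000010110000010110110

011000010110000010110110


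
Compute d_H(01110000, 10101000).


XOR: 11011000
Count of 1s: 4

4


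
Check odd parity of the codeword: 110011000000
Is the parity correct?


Number of 1s: 4

No, parity error (4 ones)


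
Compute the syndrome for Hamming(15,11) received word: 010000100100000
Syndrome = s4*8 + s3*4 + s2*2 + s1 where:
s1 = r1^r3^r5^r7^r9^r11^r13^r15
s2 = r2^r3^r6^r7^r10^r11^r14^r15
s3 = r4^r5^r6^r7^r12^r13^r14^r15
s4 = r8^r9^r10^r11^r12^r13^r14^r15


s1=1, s2=1, s3=1, s4=1

Syndrome = 15 (error at position 15)


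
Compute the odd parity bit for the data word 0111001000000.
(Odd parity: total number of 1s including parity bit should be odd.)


Number of 1s in data: 4
Parity bit: 1

1


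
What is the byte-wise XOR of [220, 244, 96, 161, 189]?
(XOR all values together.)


XOR chain: 220 ^ 244 ^ 96 ^ 161 ^ 189 = 84

84


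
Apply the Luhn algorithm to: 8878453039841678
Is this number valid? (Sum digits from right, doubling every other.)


Luhn sum = 94
94 mod 10 = 4

Invalid (Luhn sum mod 10 = 4)


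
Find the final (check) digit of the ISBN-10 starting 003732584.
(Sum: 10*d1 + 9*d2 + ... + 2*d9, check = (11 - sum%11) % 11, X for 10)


Weighted sum: 153
153 mod 11 = 10

Check digit: 1


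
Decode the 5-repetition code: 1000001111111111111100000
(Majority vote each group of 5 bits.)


Groups: 10000, 01111, 11111, 11111, 00000
Majority votes: 01110

01110


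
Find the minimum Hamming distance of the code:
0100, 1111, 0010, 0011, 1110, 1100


Comparing all pairs, minimum distance: 1
Can detect 0 errors, correct 0 errors

1


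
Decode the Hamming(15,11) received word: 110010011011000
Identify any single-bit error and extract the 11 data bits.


Syndrome = 0: no error detected

Data: 01001011000 (no errors)


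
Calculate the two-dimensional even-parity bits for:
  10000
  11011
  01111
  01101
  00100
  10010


Row parities: 100110
Column parities: 11111

Row P: 100110, Col P: 11111, Corner: 1


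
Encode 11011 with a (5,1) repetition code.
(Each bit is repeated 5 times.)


Each bit -> 5 copies

1111111111000001111111111


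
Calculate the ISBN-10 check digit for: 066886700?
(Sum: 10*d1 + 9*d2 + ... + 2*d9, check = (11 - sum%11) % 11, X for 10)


Weighted sum: 264
264 mod 11 = 0

Check digit: 0


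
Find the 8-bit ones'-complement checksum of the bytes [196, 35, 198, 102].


Sum = 531 mod 256 = 19
Complement = 236

236


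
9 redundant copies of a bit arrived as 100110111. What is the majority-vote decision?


Ones: 6 out of 9
Threshold: 5

1 (6/9 voted 1)


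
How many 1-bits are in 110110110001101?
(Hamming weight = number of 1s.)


Counting 1s in 110110110001101

9


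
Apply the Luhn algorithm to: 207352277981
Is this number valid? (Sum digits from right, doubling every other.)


Luhn sum = 48
48 mod 10 = 8

Invalid (Luhn sum mod 10 = 8)


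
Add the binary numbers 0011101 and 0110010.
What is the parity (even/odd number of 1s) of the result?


0011101 = 29
0110010 = 50
Sum = 79 = 1001111
1s count = 5

odd parity (5 ones in 1001111)


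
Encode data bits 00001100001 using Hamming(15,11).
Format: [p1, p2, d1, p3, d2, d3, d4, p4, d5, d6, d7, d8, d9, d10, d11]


Parity bits: p1=0, p2=0, p3=1, p4=1

000100011100001


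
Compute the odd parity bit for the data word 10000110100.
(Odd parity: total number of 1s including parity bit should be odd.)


Number of 1s in data: 4
Parity bit: 1

1


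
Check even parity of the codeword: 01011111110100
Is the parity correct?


Number of 1s: 9

No, parity error (9 ones)


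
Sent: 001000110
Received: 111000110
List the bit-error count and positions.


XOR: 110000000

2 error(s) at position(s): 0, 1


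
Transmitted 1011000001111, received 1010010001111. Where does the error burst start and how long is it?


XOR: 0001010000000

Burst at position 3, length 3


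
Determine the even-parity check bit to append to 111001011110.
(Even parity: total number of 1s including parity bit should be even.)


Number of 1s in data: 8
Parity bit: 0

0


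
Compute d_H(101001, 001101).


XOR: 100100
Count of 1s: 2

2


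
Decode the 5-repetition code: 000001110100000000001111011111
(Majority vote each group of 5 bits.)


Groups: 00000, 11101, 00000, 00000, 11110, 11111
Majority votes: 010011

010011


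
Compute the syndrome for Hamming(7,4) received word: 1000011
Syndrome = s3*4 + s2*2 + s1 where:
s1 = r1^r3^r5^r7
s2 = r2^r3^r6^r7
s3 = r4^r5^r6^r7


s1=0, s2=0, s3=0

Syndrome = 0 (no error)


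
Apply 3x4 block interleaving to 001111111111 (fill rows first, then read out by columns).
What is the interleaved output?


Matrix:
  0011
  1111
  1111
Read columns: 011011111111

011011111111


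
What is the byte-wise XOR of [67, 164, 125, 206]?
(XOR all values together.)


XOR chain: 67 ^ 164 ^ 125 ^ 206 = 84

84


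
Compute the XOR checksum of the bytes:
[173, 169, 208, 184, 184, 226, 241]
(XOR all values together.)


XOR chain: 173 ^ 169 ^ 208 ^ 184 ^ 184 ^ 226 ^ 241 = 199

199


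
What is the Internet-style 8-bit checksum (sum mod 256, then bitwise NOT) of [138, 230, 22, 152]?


Sum = 542 mod 256 = 30
Complement = 225

225


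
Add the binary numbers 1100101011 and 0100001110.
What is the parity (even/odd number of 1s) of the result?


1100101011 = 811
0100001110 = 270
Sum = 1081 = 10000111001
1s count = 5

odd parity (5 ones in 10000111001)


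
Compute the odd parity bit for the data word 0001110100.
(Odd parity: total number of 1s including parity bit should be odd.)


Number of 1s in data: 4
Parity bit: 1

1


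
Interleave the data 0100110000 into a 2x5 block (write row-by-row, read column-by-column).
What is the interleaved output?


Matrix:
  01001
  10000
Read columns: 0110000010

0110000010


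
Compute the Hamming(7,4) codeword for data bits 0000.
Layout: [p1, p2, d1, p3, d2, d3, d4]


Parity bits: p1=0, p2=0, p3=0

0000000


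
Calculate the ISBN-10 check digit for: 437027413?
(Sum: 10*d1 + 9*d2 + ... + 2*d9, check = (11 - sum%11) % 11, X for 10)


Weighted sum: 195
195 mod 11 = 8

Check digit: 3


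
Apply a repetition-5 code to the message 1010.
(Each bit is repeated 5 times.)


Each bit -> 5 copies

11111000001111100000


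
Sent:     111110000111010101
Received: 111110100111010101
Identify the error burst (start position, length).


XOR: 000000100000000000

Burst at position 6, length 1


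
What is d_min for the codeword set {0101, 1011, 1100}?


Comparing all pairs, minimum distance: 2
Can detect 1 errors, correct 0 errors

2


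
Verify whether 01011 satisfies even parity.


Number of 1s: 3

No, parity error (3 ones)


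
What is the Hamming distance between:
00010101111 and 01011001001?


XOR: 01001100110
Count of 1s: 5

5


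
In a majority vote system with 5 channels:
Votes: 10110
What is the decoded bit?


Ones: 3 out of 5
Threshold: 3

1 (3/5 voted 1)


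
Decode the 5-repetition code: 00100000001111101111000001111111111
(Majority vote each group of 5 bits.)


Groups: 00100, 00000, 11111, 01111, 00000, 11111, 11111
Majority votes: 0011011

0011011


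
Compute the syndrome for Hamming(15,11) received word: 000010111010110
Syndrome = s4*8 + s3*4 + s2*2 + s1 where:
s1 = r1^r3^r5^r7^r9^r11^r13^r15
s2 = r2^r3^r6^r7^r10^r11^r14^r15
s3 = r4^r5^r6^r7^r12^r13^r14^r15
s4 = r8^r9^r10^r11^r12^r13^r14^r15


s1=1, s2=1, s3=0, s4=1

Syndrome = 11 (error at position 11)


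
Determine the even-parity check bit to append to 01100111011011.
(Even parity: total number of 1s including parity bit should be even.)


Number of 1s in data: 9
Parity bit: 1

1


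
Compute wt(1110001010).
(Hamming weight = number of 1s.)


Counting 1s in 1110001010

5


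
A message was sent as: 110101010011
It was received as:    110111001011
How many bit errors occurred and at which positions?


XOR: 000010011000

3 error(s) at position(s): 4, 7, 8


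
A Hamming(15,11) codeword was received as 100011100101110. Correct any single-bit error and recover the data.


Syndrome = 0: no error detected

Data: 01110101110 (no errors)


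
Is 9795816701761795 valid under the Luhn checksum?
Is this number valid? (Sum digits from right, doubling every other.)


Luhn sum = 83
83 mod 10 = 3

Invalid (Luhn sum mod 10 = 3)


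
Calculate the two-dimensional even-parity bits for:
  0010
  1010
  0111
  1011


Row parities: 1011
Column parities: 0100

Row P: 1011, Col P: 0100, Corner: 1


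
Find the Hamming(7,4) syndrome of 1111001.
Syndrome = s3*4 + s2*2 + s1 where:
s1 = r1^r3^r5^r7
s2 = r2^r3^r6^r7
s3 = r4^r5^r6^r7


s1=1, s2=1, s3=0

Syndrome = 3 (error at position 3)


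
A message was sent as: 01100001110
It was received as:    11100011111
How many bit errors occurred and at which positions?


XOR: 10000010001

3 error(s) at position(s): 0, 6, 10


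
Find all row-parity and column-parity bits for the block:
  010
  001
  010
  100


Row parities: 1111
Column parities: 101

Row P: 1111, Col P: 101, Corner: 0


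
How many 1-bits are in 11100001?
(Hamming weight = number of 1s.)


Counting 1s in 11100001

4


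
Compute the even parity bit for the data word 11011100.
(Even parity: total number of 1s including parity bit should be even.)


Number of 1s in data: 5
Parity bit: 1

1


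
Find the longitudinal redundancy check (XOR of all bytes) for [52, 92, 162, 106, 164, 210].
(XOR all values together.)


XOR chain: 52 ^ 92 ^ 162 ^ 106 ^ 164 ^ 210 = 214

214


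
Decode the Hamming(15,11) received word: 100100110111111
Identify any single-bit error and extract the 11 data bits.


Syndrome = 11: error at position 11

Data: 00010101111 (corrected bit 11)


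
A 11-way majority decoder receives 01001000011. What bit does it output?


Ones: 4 out of 11
Threshold: 6

0 (4/11 voted 1)


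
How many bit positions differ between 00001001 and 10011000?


XOR: 10010001
Count of 1s: 3

3


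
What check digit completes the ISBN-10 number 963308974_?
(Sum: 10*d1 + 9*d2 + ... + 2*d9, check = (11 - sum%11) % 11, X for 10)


Weighted sum: 294
294 mod 11 = 8

Check digit: 3


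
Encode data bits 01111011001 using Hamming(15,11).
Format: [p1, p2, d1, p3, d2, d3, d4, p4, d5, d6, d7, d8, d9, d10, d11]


Parity bits: p1=1, p2=0, p3=1, p4=0

100111101011001


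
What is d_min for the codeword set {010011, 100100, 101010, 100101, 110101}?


Comparing all pairs, minimum distance: 1
Can detect 0 errors, correct 0 errors

1


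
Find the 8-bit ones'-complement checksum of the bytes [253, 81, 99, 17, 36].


Sum = 486 mod 256 = 230
Complement = 25

25


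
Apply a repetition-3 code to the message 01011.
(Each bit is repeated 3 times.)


Each bit -> 3 copies

000111000111111


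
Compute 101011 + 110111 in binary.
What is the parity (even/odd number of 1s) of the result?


101011 = 43
110111 = 55
Sum = 98 = 1100010
1s count = 3

odd parity (3 ones in 1100010)


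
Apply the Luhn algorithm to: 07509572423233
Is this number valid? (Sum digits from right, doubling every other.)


Luhn sum = 56
56 mod 10 = 6

Invalid (Luhn sum mod 10 = 6)


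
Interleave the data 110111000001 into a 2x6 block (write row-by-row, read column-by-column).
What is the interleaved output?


Matrix:
  110111
  000001
Read columns: 101000101011

101000101011


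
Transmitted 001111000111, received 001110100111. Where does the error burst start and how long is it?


XOR: 000001100000

Burst at position 5, length 2


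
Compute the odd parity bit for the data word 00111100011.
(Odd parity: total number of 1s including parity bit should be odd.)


Number of 1s in data: 6
Parity bit: 1

1


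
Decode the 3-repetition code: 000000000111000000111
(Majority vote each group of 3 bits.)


Groups: 000, 000, 000, 111, 000, 000, 111
Majority votes: 0001001

0001001


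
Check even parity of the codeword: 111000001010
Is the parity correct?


Number of 1s: 5

No, parity error (5 ones)


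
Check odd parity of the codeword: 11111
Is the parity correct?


Number of 1s: 5

Yes, parity is correct (5 ones)


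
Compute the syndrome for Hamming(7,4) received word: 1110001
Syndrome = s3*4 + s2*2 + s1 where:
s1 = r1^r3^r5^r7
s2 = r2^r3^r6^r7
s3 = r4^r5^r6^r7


s1=1, s2=1, s3=1

Syndrome = 7 (error at position 7)


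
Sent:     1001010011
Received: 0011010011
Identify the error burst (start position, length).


XOR: 1010000000

Burst at position 0, length 3


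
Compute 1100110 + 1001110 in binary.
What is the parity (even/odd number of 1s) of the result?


1100110 = 102
1001110 = 78
Sum = 180 = 10110100
1s count = 4

even parity (4 ones in 10110100)


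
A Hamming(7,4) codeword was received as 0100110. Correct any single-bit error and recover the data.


Syndrome = 1: error at position 1

Data: 0110 (corrected bit 1)


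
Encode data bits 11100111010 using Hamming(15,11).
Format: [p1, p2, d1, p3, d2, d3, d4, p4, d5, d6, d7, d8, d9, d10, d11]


Parity bits: p1=1, p2=1, p3=0, p4=0

111011000111010


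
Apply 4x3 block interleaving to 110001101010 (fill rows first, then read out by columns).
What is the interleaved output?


Matrix:
  110
  001
  101
  010
Read columns: 101010010110

101010010110


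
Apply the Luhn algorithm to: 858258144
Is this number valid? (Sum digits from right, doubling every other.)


Luhn sum = 46
46 mod 10 = 6

Invalid (Luhn sum mod 10 = 6)


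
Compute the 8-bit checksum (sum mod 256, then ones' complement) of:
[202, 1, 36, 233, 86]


Sum = 558 mod 256 = 46
Complement = 209

209


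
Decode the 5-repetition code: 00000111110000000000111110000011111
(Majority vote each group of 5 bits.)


Groups: 00000, 11111, 00000, 00000, 11111, 00000, 11111
Majority votes: 0100101

0100101


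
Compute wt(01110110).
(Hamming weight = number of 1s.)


Counting 1s in 01110110

5


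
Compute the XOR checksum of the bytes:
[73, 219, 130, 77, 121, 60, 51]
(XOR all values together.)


XOR chain: 73 ^ 219 ^ 130 ^ 77 ^ 121 ^ 60 ^ 51 = 43

43


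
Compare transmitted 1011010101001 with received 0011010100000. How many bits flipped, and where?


XOR: 1000000001001

3 error(s) at position(s): 0, 9, 12


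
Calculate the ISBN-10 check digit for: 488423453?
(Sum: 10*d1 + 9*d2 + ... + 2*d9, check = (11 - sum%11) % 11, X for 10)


Weighted sum: 268
268 mod 11 = 4

Check digit: 7


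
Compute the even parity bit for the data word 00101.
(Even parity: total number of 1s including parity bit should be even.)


Number of 1s in data: 2
Parity bit: 0

0


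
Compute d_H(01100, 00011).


XOR: 01111
Count of 1s: 4

4


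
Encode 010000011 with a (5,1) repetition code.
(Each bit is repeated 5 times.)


Each bit -> 5 copies

000001111100000000000000000000000001111111111


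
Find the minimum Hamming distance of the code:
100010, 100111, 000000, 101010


Comparing all pairs, minimum distance: 1
Can detect 0 errors, correct 0 errors

1


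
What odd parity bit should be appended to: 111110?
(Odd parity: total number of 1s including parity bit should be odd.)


Number of 1s in data: 5
Parity bit: 0

0


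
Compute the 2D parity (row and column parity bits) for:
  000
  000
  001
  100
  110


Row parities: 00110
Column parities: 011

Row P: 00110, Col P: 011, Corner: 0


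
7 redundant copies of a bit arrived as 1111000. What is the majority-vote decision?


Ones: 4 out of 7
Threshold: 4

1 (4/7 voted 1)


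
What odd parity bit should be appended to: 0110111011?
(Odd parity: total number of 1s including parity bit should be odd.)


Number of 1s in data: 7
Parity bit: 0

0


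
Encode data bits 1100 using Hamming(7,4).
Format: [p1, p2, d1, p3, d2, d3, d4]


Parity bits: p1=0, p2=1, p3=1

0111100


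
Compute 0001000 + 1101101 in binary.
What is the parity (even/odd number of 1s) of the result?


0001000 = 8
1101101 = 109
Sum = 117 = 1110101
1s count = 5

odd parity (5 ones in 1110101)


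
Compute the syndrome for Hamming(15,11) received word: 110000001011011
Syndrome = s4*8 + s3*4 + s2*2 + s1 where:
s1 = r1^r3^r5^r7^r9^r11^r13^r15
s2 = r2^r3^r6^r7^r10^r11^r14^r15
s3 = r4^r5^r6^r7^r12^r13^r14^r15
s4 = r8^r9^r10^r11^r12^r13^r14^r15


s1=0, s2=0, s3=1, s4=1

Syndrome = 12 (error at position 12)


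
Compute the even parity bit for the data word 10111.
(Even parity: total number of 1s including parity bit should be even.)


Number of 1s in data: 4
Parity bit: 0

0


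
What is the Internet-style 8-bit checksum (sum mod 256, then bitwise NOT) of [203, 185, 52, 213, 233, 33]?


Sum = 919 mod 256 = 151
Complement = 104

104


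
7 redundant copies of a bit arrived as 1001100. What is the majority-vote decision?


Ones: 3 out of 7
Threshold: 4

0 (3/7 voted 1)


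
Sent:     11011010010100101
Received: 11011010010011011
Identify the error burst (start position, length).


XOR: 00000000000111110

Burst at position 11, length 5


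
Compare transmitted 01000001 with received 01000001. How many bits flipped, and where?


XOR: 00000000

0 errors (received matches sent)


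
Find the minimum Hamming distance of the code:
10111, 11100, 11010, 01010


Comparing all pairs, minimum distance: 1
Can detect 0 errors, correct 0 errors

1


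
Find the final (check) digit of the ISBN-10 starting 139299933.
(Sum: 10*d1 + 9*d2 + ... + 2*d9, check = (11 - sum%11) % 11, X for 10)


Weighted sum: 273
273 mod 11 = 9

Check digit: 2


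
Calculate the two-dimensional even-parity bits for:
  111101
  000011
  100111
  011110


Row parities: 1000
Column parities: 000111

Row P: 1000, Col P: 000111, Corner: 1


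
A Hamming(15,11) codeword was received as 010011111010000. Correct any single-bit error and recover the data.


Syndrome = 12: error at position 12

Data: 01111011000 (corrected bit 12)


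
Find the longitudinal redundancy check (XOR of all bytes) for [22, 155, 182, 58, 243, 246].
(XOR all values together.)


XOR chain: 22 ^ 155 ^ 182 ^ 58 ^ 243 ^ 246 = 4

4


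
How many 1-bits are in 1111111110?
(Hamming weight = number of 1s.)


Counting 1s in 1111111110

9


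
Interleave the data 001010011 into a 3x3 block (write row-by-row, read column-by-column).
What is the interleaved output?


Matrix:
  001
  010
  011
Read columns: 000011101

000011101


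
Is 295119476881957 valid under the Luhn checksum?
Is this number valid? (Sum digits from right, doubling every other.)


Luhn sum = 77
77 mod 10 = 7

Invalid (Luhn sum mod 10 = 7)


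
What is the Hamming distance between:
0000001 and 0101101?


XOR: 0101100
Count of 1s: 3

3


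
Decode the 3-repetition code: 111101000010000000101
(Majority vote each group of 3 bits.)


Groups: 111, 101, 000, 010, 000, 000, 101
Majority votes: 1100001

1100001


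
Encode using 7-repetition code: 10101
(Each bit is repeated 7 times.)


Each bit -> 7 copies

11111110000000111111100000001111111


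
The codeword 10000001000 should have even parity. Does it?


Number of 1s: 2

Yes, parity is correct (2 ones)


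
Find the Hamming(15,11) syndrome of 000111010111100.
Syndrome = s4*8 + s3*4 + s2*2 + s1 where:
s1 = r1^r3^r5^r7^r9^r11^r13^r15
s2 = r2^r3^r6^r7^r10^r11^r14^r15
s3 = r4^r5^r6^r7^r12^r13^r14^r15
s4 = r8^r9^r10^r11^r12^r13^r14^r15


s1=1, s2=1, s3=1, s4=1

Syndrome = 15 (error at position 15)


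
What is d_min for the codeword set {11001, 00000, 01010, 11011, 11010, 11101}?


Comparing all pairs, minimum distance: 1
Can detect 0 errors, correct 0 errors

1


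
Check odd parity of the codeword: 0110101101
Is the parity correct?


Number of 1s: 6

No, parity error (6 ones)


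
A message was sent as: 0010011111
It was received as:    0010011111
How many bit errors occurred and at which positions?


XOR: 0000000000

0 errors (received matches sent)


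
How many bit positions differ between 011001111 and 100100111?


XOR: 111101000
Count of 1s: 5

5


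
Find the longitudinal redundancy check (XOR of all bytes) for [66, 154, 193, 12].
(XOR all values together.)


XOR chain: 66 ^ 154 ^ 193 ^ 12 = 21

21


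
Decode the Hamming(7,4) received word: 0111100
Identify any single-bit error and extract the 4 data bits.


Syndrome = 0: no error detected

Data: 1100 (no errors)


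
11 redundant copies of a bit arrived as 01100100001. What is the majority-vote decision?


Ones: 4 out of 11
Threshold: 6

0 (4/11 voted 1)


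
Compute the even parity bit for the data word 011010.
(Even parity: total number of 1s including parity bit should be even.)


Number of 1s in data: 3
Parity bit: 1

1


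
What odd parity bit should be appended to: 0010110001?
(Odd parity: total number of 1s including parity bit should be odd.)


Number of 1s in data: 4
Parity bit: 1

1


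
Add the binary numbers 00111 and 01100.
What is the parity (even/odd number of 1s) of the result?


00111 = 7
01100 = 12
Sum = 19 = 10011
1s count = 3

odd parity (3 ones in 10011)


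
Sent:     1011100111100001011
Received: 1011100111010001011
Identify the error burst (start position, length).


XOR: 0000000000110000000

Burst at position 10, length 2


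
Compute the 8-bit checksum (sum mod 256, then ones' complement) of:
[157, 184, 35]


Sum = 376 mod 256 = 120
Complement = 135

135
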